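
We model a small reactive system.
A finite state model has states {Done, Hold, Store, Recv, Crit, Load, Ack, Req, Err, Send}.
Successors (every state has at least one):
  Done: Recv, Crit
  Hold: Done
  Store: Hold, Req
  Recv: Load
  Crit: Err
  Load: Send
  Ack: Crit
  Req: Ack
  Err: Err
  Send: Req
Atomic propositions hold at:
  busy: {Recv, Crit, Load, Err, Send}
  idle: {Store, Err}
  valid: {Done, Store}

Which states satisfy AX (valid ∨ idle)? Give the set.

{Hold, Crit, Err}

Sat(valid ∨ idle) = {Done, Store, Err}
Sat(AX (valid ∨ idle)) = {s : every successor in {Done, Store, Err}} = {Hold, Crit, Err}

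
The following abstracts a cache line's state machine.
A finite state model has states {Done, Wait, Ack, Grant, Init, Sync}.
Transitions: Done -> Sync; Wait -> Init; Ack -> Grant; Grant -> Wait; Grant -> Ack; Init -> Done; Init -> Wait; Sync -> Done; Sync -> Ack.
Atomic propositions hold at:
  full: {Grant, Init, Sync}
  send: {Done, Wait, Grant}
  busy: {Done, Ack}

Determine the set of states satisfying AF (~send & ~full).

Sat(~send) = {Ack, Init, Sync}
Sat(~full) = {Done, Wait, Ack}
Sat(~send & ~full) = {Ack}
AF (~send & ~full): least fixpoint, start Z0 = {Ack}, add states with every successor in Z. Already a fixed point.
Sat(AF (~send & ~full)) = {Ack}

{Ack}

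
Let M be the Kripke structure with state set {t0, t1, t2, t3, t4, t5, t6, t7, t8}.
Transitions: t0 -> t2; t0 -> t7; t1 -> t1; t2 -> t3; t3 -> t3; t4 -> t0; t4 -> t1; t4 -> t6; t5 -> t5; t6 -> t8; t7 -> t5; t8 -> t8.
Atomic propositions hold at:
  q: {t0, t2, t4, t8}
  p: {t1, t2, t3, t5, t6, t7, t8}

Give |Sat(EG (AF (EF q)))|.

3

EF q: least fixpoint, start Z0 = {t0, t2, t4, t8}, add states with some successor in Z. Z1 = {t0, t2, t4, t6, t8}; fixed.
Sat(EF q) = {t0, t2, t4, t6, t8}
AF (EF q): least fixpoint, start Z0 = {t0, t2, t4, t6, t8}, add states with every successor in Z. Already a fixed point.
Sat(AF (EF q)) = {t0, t2, t4, t6, t8}
EG (AF (EF q)): greatest fixpoint, start Z0 = {t0, t2, t4, t6, t8}, keep only states in Sat with some successor in Z. Z1 = {t0, t4, t6, t8}; Z2 = {t4, t6, t8}; fixed.
Sat(EG (AF (EF q))) = {t4, t6, t8}
|Sat(EG (AF (EF q)))| = |{t4, t6, t8}| = 3.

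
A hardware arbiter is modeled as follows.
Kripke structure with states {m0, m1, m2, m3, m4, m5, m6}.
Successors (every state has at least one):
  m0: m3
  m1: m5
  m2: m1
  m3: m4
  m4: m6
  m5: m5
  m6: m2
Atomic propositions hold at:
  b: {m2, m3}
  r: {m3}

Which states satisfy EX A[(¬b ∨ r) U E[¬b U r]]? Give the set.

{m0}

Sat(¬b) = {m0, m1, m4, m5, m6}
Sat(¬b ∨ r) = {m0, m1, m3, m4, m5, m6}
E[¬b U r]: least fixpoint, start Z0 = Sat(r) = {m3}, add states in Sat(¬b) with some successor in Z. Z1 = {m0, m3}; fixed.
Sat(E[¬b U r]) = {m0, m3}
A[(¬b ∨ r) U E[¬b U r]]: least fixpoint, start Z0 = Sat(E[¬b U r]) = {m0, m3}, add states in Sat(¬b ∨ r) with every successor in Z. Already a fixed point.
Sat(A[(¬b ∨ r) U E[¬b U r]]) = {m0, m3}
Sat(EX A[(¬b ∨ r) U E[¬b U r]]) = {s : some successor in {m0, m3}} = {m0}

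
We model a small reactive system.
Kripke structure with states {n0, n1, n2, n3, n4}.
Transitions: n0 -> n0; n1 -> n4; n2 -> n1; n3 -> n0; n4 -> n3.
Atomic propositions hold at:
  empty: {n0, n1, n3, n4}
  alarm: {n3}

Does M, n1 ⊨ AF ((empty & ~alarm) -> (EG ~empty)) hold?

Yes

Sat(~alarm) = {n0, n1, n2, n4}
Sat(empty & ~alarm) = {n0, n1, n4}
Sat(~empty) = {n2}
EG ~empty: greatest fixpoint, start Z0 = {n2}, keep only states in Sat with some successor in Z. Z1 = ∅; fixed.
Sat(EG ~empty) = ∅
Sat((empty & ~alarm) -> (EG ~empty)) = {n2, n3}
AF ((empty & ~alarm) -> (EG ~empty)): least fixpoint, start Z0 = {n2, n3}, add states with every successor in Z. Z1 = {n2, n3, n4}; Z2 = {n1, n2, n3, n4}; fixed.
Sat(AF ((empty & ~alarm) -> (EG ~empty))) = {n1, n2, n3, n4}
n1 ∈ Sat(AF ((empty & ~alarm) -> (EG ~empty))) = {n1, n2, n3, n4}, so the formula holds at n1.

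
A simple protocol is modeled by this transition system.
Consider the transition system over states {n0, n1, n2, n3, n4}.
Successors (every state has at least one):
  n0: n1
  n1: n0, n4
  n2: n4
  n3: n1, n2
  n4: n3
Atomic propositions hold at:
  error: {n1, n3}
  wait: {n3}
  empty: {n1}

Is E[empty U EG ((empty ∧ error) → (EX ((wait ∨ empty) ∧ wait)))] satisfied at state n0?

Sat(empty ∧ error) = {n1}
Sat(wait ∨ empty) = {n1, n3}
Sat((wait ∨ empty) ∧ wait) = {n3}
Sat(EX ((wait ∨ empty) ∧ wait)) = {s : some successor in {n3}} = {n4}
Sat((empty ∧ error) → (EX ((wait ∨ empty) ∧ wait))) = {n0, n2, n3, n4}
EG ((empty ∧ error) → (EX ((wait ∨ empty) ∧ wait))): greatest fixpoint, start Z0 = {n0, n2, n3, n4}, keep only states in Sat with some successor in Z. Z1 = {n2, n3, n4}; fixed.
Sat(EG ((empty ∧ error) → (EX ((wait ∨ empty) ∧ wait)))) = {n2, n3, n4}
E[empty U EG ((empty ∧ error) → (EX ((wait ∨ empty) ∧ wait)))]: least fixpoint, start Z0 = Sat(EG ((empty ∧ error) → (EX ((wait ∨ empty) ∧ wait)))) = {n2, n3, n4}, add states in Sat(empty) with some successor in Z. Z1 = {n1, n2, n3, n4}; fixed.
Sat(E[empty U EG ((empty ∧ error) → (EX ((wait ∨ empty) ∧ wait)))]) = {n1, n2, n3, n4}
n0 ∉ Sat(E[empty U EG ((empty ∧ error) → (EX ((wait ∨ empty) ∧ wait)))]) = {n1, n2, n3, n4}, so the formula does not hold at n0.

No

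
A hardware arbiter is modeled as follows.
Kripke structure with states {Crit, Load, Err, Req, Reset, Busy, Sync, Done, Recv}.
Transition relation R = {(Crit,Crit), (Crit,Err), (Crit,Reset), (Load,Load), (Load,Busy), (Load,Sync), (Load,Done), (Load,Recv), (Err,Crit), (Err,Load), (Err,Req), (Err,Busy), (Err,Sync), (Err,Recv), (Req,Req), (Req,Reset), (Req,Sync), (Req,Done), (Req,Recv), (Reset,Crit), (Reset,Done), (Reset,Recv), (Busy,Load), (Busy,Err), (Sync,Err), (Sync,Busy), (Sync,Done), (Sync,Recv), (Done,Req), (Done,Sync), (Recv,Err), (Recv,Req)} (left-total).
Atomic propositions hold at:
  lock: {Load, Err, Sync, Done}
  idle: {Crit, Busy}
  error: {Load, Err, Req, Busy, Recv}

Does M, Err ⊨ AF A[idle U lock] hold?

A[idle U lock]: least fixpoint, start Z0 = Sat(lock) = {Load, Err, Sync, Done}, add states in Sat(idle) with every successor in Z. Z1 = {Load, Err, Busy, Sync, Done}; fixed.
Sat(A[idle U lock]) = {Load, Err, Busy, Sync, Done}
AF A[idle U lock]: least fixpoint, start Z0 = {Load, Err, Busy, Sync, Done}, add states with every successor in Z. Already a fixed point.
Sat(AF A[idle U lock]) = {Load, Err, Busy, Sync, Done}
Err ∈ Sat(AF A[idle U lock]) = {Load, Err, Busy, Sync, Done}, so the formula holds at Err.

Yes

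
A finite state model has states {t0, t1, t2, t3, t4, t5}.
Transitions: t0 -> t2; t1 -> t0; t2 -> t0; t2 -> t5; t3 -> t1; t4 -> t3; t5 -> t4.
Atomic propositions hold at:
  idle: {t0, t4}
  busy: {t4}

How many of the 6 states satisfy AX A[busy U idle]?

A[busy U idle]: least fixpoint, start Z0 = Sat(idle) = {t0, t4}, add states in Sat(busy) with every successor in Z. Already a fixed point.
Sat(A[busy U idle]) = {t0, t4}
Sat(AX A[busy U idle]) = {s : every successor in {t0, t4}} = {t1, t5}
|Sat(AX A[busy U idle])| = |{t1, t5}| = 2.

2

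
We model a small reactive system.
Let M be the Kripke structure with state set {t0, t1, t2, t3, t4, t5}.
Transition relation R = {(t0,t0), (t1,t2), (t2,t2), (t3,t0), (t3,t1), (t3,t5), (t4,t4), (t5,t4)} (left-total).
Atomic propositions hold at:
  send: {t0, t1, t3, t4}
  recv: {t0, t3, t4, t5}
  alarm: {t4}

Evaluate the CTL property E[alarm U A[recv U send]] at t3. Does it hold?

A[recv U send]: least fixpoint, start Z0 = Sat(send) = {t0, t1, t3, t4}, add states in Sat(recv) with every successor in Z. Z1 = {t0, t1, t3, t4, t5}; fixed.
Sat(A[recv U send]) = {t0, t1, t3, t4, t5}
E[alarm U A[recv U send]]: least fixpoint, start Z0 = Sat(A[recv U send]) = {t0, t1, t3, t4, t5}, add states in Sat(alarm) with some successor in Z. Already a fixed point.
Sat(E[alarm U A[recv U send]]) = {t0, t1, t3, t4, t5}
t3 ∈ Sat(E[alarm U A[recv U send]]) = {t0, t1, t3, t4, t5}, so the formula holds at t3.

Yes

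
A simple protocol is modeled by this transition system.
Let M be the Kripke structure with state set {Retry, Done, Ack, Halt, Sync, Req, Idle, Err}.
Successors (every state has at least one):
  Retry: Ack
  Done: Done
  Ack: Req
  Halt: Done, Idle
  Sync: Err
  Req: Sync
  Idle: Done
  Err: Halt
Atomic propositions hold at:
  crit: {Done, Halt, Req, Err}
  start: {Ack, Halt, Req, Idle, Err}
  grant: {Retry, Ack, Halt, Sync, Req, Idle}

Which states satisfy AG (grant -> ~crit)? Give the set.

{Done, Idle}

Sat(~crit) = {Retry, Ack, Sync, Idle}
Sat(grant -> ~crit) = {Retry, Done, Ack, Sync, Idle, Err}
AG (grant -> ~crit): greatest fixpoint, start Z0 = {Retry, Done, Ack, Sync, Idle, Err}, keep only states in Sat with every successor in Z. Z1 = {Retry, Done, Sync, Idle}; Z2 = {Done, Idle}; fixed.
Sat(AG (grant -> ~crit)) = {Done, Idle}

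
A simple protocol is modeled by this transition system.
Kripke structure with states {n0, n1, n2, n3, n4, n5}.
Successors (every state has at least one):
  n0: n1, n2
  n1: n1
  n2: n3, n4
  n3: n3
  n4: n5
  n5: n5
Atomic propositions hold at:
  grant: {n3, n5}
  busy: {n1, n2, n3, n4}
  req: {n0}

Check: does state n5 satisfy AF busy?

AF busy: least fixpoint, start Z0 = {n1, n2, n3, n4}, add states with every successor in Z. Z1 = {n0, n1, n2, n3, n4}; fixed.
Sat(AF busy) = {n0, n1, n2, n3, n4}
n5 ∉ Sat(AF busy) = {n0, n1, n2, n3, n4}, so the formula does not hold at n5.

No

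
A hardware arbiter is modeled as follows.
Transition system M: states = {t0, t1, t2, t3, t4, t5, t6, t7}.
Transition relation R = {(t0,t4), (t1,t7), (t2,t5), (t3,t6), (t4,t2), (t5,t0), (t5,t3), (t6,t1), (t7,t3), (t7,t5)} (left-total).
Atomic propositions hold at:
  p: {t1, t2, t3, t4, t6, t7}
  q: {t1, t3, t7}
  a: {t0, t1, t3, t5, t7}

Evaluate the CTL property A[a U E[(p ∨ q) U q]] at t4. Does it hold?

Sat(p ∨ q) = {t1, t2, t3, t4, t6, t7}
E[(p ∨ q) U q]: least fixpoint, start Z0 = Sat(q) = {t1, t3, t7}, add states in Sat(p ∨ q) with some successor in Z. Z1 = {t1, t3, t6, t7}; fixed.
Sat(E[(p ∨ q) U q]) = {t1, t3, t6, t7}
A[a U E[(p ∨ q) U q]]: least fixpoint, start Z0 = Sat(E[(p ∨ q) U q]) = {t1, t3, t6, t7}, add states in Sat(a) with every successor in Z. Already a fixed point.
Sat(A[a U E[(p ∨ q) U q]]) = {t1, t3, t6, t7}
t4 ∉ Sat(A[a U E[(p ∨ q) U q]]) = {t1, t3, t6, t7}, so the formula does not hold at t4.

No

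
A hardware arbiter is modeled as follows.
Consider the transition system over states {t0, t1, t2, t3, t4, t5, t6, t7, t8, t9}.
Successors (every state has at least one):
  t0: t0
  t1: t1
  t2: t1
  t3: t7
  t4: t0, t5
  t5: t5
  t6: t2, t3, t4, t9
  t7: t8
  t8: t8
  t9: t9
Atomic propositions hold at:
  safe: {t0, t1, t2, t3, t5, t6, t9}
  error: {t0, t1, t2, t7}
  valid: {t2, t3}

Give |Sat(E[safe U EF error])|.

EF error: least fixpoint, start Z0 = {t0, t1, t2, t7}, add states with some successor in Z. Z1 = {t0, t1, t2, t3, t4, t6, t7}; fixed.
Sat(EF error) = {t0, t1, t2, t3, t4, t6, t7}
E[safe U EF error]: least fixpoint, start Z0 = Sat(EF error) = {t0, t1, t2, t3, t4, t6, t7}, add states in Sat(safe) with some successor in Z. Already a fixed point.
Sat(E[safe U EF error]) = {t0, t1, t2, t3, t4, t6, t7}
|Sat(E[safe U EF error])| = |{t0, t1, t2, t3, t4, t6, t7}| = 7.

7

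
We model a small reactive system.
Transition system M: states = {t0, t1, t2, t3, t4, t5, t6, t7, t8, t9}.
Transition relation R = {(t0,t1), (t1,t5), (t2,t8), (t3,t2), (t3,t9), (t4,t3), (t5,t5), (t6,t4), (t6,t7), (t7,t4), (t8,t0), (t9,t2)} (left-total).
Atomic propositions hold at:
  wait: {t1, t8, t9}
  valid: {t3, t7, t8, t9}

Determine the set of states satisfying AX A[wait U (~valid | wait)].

Sat(~valid) = {t0, t1, t2, t4, t5, t6}
Sat(~valid | wait) = {t0, t1, t2, t4, t5, t6, t8, t9}
A[wait U (~valid | wait)]: least fixpoint, start Z0 = Sat((~valid | wait)) = {t0, t1, t2, t4, t5, t6, t8, t9}, add states in Sat(wait) with every successor in Z. Already a fixed point.
Sat(A[wait U (~valid | wait)]) = {t0, t1, t2, t4, t5, t6, t8, t9}
Sat(AX A[wait U (~valid | wait)]) = {s : every successor in {t0, t1, t2, t4, t5, t6, t8, t9}} = {t0, t1, t2, t3, t5, t7, t8, t9}

{t0, t1, t2, t3, t5, t7, t8, t9}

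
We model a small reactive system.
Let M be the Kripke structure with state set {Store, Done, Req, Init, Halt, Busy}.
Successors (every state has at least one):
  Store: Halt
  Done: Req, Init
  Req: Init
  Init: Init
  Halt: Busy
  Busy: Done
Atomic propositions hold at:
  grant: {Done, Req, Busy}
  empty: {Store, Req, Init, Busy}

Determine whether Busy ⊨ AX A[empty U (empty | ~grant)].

No

Sat(~grant) = {Store, Init, Halt}
Sat(empty | ~grant) = {Store, Req, Init, Halt, Busy}
A[empty U (empty | ~grant)]: least fixpoint, start Z0 = Sat((empty | ~grant)) = {Store, Req, Init, Halt, Busy}, add states in Sat(empty) with every successor in Z. Already a fixed point.
Sat(A[empty U (empty | ~grant)]) = {Store, Req, Init, Halt, Busy}
Sat(AX A[empty U (empty | ~grant)]) = {s : every successor in {Store, Req, Init, Halt, Busy}} = {Store, Done, Req, Init, Halt}
Busy ∉ Sat(AX A[empty U (empty | ~grant)]) = {Store, Done, Req, Init, Halt}, so the formula does not hold at Busy.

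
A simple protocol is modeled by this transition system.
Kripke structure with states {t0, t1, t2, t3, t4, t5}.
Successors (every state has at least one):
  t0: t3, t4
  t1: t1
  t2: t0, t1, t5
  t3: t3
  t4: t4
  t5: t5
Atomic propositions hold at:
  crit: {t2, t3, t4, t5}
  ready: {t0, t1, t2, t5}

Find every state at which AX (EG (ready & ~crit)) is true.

Sat(~crit) = {t0, t1}
Sat(ready & ~crit) = {t0, t1}
EG (ready & ~crit): greatest fixpoint, start Z0 = {t0, t1}, keep only states in Sat with some successor in Z. Z1 = {t1}; fixed.
Sat(EG (ready & ~crit)) = {t1}
Sat(AX (EG (ready & ~crit))) = {s : every successor in {t1}} = {t1}

{t1}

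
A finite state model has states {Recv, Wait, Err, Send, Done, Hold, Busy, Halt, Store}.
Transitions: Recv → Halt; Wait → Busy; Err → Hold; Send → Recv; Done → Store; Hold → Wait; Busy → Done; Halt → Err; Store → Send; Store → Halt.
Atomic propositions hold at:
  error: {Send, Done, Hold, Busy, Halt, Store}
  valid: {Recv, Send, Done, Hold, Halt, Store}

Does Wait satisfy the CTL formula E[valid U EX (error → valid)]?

No

Sat(error → valid) = {Recv, Wait, Err, Send, Done, Hold, Halt, Store}
Sat(EX (error → valid)) = {s : some successor in {Recv, Wait, Err, Send, Done, Hold, Halt, Store}} = {Recv, Err, Send, Done, Hold, Busy, Halt, Store}
E[valid U EX (error → valid)]: least fixpoint, start Z0 = Sat(EX (error → valid)) = {Recv, Err, Send, Done, Hold, Busy, Halt, Store}, add states in Sat(valid) with some successor in Z. Already a fixed point.
Sat(E[valid U EX (error → valid)]) = {Recv, Err, Send, Done, Hold, Busy, Halt, Store}
Wait ∉ Sat(E[valid U EX (error → valid)]) = {Recv, Err, Send, Done, Hold, Busy, Halt, Store}, so the formula does not hold at Wait.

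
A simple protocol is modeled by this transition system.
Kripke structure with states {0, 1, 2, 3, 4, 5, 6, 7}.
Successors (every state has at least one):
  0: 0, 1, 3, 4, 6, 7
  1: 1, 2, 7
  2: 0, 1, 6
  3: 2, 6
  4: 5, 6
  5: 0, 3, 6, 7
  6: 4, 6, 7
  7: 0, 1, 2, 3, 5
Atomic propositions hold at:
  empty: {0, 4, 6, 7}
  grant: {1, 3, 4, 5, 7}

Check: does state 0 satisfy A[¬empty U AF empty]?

Yes

Sat(¬empty) = {1, 2, 3, 5}
AF empty: least fixpoint, start Z0 = {0, 4, 6, 7}, add states with every successor in Z. Already a fixed point.
Sat(AF empty) = {0, 4, 6, 7}
A[¬empty U AF empty]: least fixpoint, start Z0 = Sat(AF empty) = {0, 4, 6, 7}, add states in Sat(¬empty) with every successor in Z. Already a fixed point.
Sat(A[¬empty U AF empty]) = {0, 4, 6, 7}
0 ∈ Sat(A[¬empty U AF empty]) = {0, 4, 6, 7}, so the formula holds at 0.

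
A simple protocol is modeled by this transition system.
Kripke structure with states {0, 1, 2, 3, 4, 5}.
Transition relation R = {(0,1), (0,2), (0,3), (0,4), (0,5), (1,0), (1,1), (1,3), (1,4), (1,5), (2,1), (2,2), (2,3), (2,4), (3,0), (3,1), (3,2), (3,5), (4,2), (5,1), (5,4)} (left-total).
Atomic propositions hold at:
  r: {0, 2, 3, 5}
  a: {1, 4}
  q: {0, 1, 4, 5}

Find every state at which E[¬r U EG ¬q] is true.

Sat(¬r) = {1, 4}
Sat(¬q) = {2, 3}
EG ¬q: greatest fixpoint, start Z0 = {2, 3}, keep only states in Sat with some successor in Z. Already a fixed point.
Sat(EG ¬q) = {2, 3}
E[¬r U EG ¬q]: least fixpoint, start Z0 = Sat(EG ¬q) = {2, 3}, add states in Sat(¬r) with some successor in Z. Z1 = {1, 2, 3, 4}; fixed.
Sat(E[¬r U EG ¬q]) = {1, 2, 3, 4}

{1, 2, 3, 4}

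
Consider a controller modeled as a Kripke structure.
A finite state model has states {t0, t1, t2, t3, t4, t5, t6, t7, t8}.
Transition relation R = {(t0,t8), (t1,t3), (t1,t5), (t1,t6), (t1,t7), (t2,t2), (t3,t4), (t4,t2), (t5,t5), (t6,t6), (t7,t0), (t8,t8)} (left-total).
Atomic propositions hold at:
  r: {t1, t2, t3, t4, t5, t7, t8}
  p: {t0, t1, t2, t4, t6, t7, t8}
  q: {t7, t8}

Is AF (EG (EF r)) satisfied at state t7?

EF r: least fixpoint, start Z0 = {t1, t2, t3, t4, t5, t7, t8}, add states with some successor in Z. Z1 = {t0, t1, t2, t3, t4, t5, t7, t8}; fixed.
Sat(EF r) = {t0, t1, t2, t3, t4, t5, t7, t8}
EG (EF r): greatest fixpoint, start Z0 = {t0, t1, t2, t3, t4, t5, t7, t8}, keep only states in Sat with some successor in Z. Already a fixed point.
Sat(EG (EF r)) = {t0, t1, t2, t3, t4, t5, t7, t8}
AF (EG (EF r)): least fixpoint, start Z0 = {t0, t1, t2, t3, t4, t5, t7, t8}, add states with every successor in Z. Already a fixed point.
Sat(AF (EG (EF r))) = {t0, t1, t2, t3, t4, t5, t7, t8}
t7 ∈ Sat(AF (EG (EF r))) = {t0, t1, t2, t3, t4, t5, t7, t8}, so the formula holds at t7.

Yes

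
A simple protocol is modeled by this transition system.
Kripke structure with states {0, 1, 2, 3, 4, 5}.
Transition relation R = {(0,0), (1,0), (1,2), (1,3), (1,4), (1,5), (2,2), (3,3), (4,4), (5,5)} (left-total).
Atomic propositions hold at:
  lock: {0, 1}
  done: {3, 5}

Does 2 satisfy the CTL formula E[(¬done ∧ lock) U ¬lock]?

Sat(¬done) = {0, 1, 2, 4}
Sat(¬done ∧ lock) = {0, 1}
Sat(¬lock) = {2, 3, 4, 5}
E[(¬done ∧ lock) U ¬lock]: least fixpoint, start Z0 = Sat(¬lock) = {2, 3, 4, 5}, add states in Sat(¬done ∧ lock) with some successor in Z. Z1 = {1, 2, 3, 4, 5}; fixed.
Sat(E[(¬done ∧ lock) U ¬lock]) = {1, 2, 3, 4, 5}
2 ∈ Sat(E[(¬done ∧ lock) U ¬lock]) = {1, 2, 3, 4, 5}, so the formula holds at 2.

Yes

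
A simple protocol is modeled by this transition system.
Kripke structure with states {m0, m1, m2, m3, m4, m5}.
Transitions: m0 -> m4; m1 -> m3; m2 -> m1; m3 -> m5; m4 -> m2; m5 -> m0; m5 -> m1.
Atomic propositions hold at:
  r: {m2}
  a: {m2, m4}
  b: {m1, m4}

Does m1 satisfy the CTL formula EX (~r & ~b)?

Yes

Sat(~r) = {m0, m1, m3, m4, m5}
Sat(~b) = {m0, m2, m3, m5}
Sat(~r & ~b) = {m0, m3, m5}
Sat(EX (~r & ~b)) = {s : some successor in {m0, m3, m5}} = {m1, m3, m5}
m1 ∈ Sat(EX (~r & ~b)) = {m1, m3, m5}, so the formula holds at m1.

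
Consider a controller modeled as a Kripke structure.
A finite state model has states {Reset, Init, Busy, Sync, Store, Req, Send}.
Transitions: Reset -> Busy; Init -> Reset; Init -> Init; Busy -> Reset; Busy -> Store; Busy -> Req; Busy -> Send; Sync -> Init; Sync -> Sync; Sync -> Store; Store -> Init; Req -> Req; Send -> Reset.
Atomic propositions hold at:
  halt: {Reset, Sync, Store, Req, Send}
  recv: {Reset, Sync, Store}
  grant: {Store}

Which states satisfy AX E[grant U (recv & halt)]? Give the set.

{Send}

Sat(recv & halt) = {Reset, Sync, Store}
E[grant U (recv & halt)]: least fixpoint, start Z0 = Sat((recv & halt)) = {Reset, Sync, Store}, add states in Sat(grant) with some successor in Z. Already a fixed point.
Sat(E[grant U (recv & halt)]) = {Reset, Sync, Store}
Sat(AX E[grant U (recv & halt)]) = {s : every successor in {Reset, Sync, Store}} = {Send}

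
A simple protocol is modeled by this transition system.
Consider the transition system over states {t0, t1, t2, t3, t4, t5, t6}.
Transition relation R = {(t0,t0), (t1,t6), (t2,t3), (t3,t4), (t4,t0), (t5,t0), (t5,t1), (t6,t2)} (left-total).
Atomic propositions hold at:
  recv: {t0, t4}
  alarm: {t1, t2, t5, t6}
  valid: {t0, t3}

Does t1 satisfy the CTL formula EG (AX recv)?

Sat(AX recv) = {s : every successor in {t0, t4}} = {t0, t3, t4}
EG (AX recv): greatest fixpoint, start Z0 = {t0, t3, t4}, keep only states in Sat with some successor in Z. Already a fixed point.
Sat(EG (AX recv)) = {t0, t3, t4}
t1 ∉ Sat(EG (AX recv)) = {t0, t3, t4}, so the formula does not hold at t1.

No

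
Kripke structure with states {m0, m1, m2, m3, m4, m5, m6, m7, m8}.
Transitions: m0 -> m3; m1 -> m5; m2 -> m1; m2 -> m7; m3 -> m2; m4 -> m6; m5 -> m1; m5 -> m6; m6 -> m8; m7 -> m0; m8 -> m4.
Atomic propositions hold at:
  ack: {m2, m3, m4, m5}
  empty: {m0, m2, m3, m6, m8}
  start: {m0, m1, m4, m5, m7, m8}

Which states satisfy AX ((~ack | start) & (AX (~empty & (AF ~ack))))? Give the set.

Sat(~ack) = {m0, m1, m6, m7, m8}
Sat(~ack | start) = {m0, m1, m4, m5, m6, m7, m8}
Sat(~empty) = {m1, m4, m5, m7}
AF ~ack: least fixpoint, start Z0 = {m0, m1, m6, m7, m8}, add states with every successor in Z. Z1 = {m0, m1, m2, m4, m5, m6, m7, m8}; Z2 = {m0, m1, m2, m3, m4, m5, m6, m7, m8}; fixed.
Sat(AF ~ack) = {m0, m1, m2, m3, m4, m5, m6, m7, m8}
Sat(~empty & (AF ~ack)) = {m1, m4, m5, m7}
Sat(AX (~empty & (AF ~ack))) = {s : every successor in {m1, m4, m5, m7}} = {m1, m2, m8}
Sat((~ack | start) & (AX (~empty & (AF ~ack)))) = {m1, m8}
Sat(AX ((~ack | start) & (AX (~empty & (AF ~ack))))) = {s : every successor in {m1, m8}} = {m6}

{m6}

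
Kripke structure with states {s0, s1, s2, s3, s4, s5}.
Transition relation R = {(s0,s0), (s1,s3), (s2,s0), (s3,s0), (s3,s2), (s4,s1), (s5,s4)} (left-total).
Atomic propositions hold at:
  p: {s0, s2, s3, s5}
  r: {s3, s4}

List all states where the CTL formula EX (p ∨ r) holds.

{s0, s1, s2, s3, s5}

Sat(p ∨ r) = {s0, s2, s3, s4, s5}
Sat(EX (p ∨ r)) = {s : some successor in {s0, s2, s3, s4, s5}} = {s0, s1, s2, s3, s5}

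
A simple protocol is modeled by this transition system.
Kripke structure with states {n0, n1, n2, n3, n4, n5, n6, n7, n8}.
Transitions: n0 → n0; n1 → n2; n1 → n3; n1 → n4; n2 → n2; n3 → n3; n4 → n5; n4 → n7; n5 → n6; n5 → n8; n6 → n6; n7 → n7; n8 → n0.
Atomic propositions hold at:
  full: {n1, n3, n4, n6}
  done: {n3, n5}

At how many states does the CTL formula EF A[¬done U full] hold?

Sat(¬done) = {n0, n1, n2, n4, n6, n7, n8}
A[¬done U full]: least fixpoint, start Z0 = Sat(full) = {n1, n3, n4, n6}, add states in Sat(¬done) with every successor in Z. Already a fixed point.
Sat(A[¬done U full]) = {n1, n3, n4, n6}
EF A[¬done U full]: least fixpoint, start Z0 = {n1, n3, n4, n6}, add states with some successor in Z. Z1 = {n1, n3, n4, n5, n6}; fixed.
Sat(EF A[¬done U full]) = {n1, n3, n4, n5, n6}
|Sat(EF A[¬done U full])| = |{n1, n3, n4, n5, n6}| = 5.

5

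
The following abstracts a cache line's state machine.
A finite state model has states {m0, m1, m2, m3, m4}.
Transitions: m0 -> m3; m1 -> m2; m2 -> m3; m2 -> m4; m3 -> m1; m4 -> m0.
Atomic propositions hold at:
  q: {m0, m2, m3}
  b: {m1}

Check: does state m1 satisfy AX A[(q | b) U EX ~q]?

Sat(q | b) = {m0, m1, m2, m3}
Sat(~q) = {m1, m4}
Sat(EX ~q) = {s : some successor in {m1, m4}} = {m2, m3}
A[(q | b) U EX ~q]: least fixpoint, start Z0 = Sat(EX ~q) = {m2, m3}, add states in Sat(q | b) with every successor in Z. Z1 = {m0, m1, m2, m3}; fixed.
Sat(A[(q | b) U EX ~q]) = {m0, m1, m2, m3}
Sat(AX A[(q | b) U EX ~q]) = {s : every successor in {m0, m1, m2, m3}} = {m0, m1, m3, m4}
m1 ∈ Sat(AX A[(q | b) U EX ~q]) = {m0, m1, m3, m4}, so the formula holds at m1.

Yes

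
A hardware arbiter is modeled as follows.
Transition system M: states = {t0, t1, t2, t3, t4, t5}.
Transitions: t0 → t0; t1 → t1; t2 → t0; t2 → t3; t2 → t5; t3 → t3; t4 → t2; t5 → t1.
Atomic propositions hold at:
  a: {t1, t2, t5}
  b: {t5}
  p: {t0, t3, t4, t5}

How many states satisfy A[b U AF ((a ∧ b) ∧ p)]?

Sat(a ∧ b) = {t5}
Sat((a ∧ b) ∧ p) = {t5}
AF ((a ∧ b) ∧ p): least fixpoint, start Z0 = {t5}, add states with every successor in Z. Already a fixed point.
Sat(AF ((a ∧ b) ∧ p)) = {t5}
A[b U AF ((a ∧ b) ∧ p)]: least fixpoint, start Z0 = Sat(AF ((a ∧ b) ∧ p)) = {t5}, add states in Sat(b) with every successor in Z. Already a fixed point.
Sat(A[b U AF ((a ∧ b) ∧ p)]) = {t5}
|Sat(A[b U AF ((a ∧ b) ∧ p)])| = |{t5}| = 1.

1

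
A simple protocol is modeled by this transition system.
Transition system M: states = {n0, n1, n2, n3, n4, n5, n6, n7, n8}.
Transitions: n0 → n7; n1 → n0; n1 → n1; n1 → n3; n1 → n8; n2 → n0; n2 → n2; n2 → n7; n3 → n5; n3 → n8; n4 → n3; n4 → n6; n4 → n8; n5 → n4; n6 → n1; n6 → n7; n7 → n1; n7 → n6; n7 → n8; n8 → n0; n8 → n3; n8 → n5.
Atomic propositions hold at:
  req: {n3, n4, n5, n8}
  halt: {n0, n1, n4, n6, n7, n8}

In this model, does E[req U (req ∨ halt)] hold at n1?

Sat(req ∨ halt) = {n0, n1, n3, n4, n5, n6, n7, n8}
E[req U (req ∨ halt)]: least fixpoint, start Z0 = Sat((req ∨ halt)) = {n0, n1, n3, n4, n5, n6, n7, n8}, add states in Sat(req) with some successor in Z. Already a fixed point.
Sat(E[req U (req ∨ halt)]) = {n0, n1, n3, n4, n5, n6, n7, n8}
n1 ∈ Sat(E[req U (req ∨ halt)]) = {n0, n1, n3, n4, n5, n6, n7, n8}, so the formula holds at n1.

Yes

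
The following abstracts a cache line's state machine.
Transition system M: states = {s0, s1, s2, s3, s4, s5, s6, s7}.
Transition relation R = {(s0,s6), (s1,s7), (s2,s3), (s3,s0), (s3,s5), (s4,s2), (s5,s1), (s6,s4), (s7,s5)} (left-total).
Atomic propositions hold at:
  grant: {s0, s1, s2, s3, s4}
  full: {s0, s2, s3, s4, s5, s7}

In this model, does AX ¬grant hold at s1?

Yes

Sat(¬grant) = {s5, s6, s7}
Sat(AX ¬grant) = {s : every successor in {s5, s6, s7}} = {s0, s1, s7}
s1 ∈ Sat(AX ¬grant) = {s0, s1, s7}, so the formula holds at s1.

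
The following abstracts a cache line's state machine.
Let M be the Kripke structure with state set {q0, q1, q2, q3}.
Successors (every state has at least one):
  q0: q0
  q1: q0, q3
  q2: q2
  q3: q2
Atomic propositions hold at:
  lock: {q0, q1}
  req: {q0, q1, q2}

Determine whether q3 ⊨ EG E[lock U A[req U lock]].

No

A[req U lock]: least fixpoint, start Z0 = Sat(lock) = {q0, q1}, add states in Sat(req) with every successor in Z. Already a fixed point.
Sat(A[req U lock]) = {q0, q1}
E[lock U A[req U lock]]: least fixpoint, start Z0 = Sat(A[req U lock]) = {q0, q1}, add states in Sat(lock) with some successor in Z. Already a fixed point.
Sat(E[lock U A[req U lock]]) = {q0, q1}
EG E[lock U A[req U lock]]: greatest fixpoint, start Z0 = {q0, q1}, keep only states in Sat with some successor in Z. Already a fixed point.
Sat(EG E[lock U A[req U lock]]) = {q0, q1}
q3 ∉ Sat(EG E[lock U A[req U lock]]) = {q0, q1}, so the formula does not hold at q3.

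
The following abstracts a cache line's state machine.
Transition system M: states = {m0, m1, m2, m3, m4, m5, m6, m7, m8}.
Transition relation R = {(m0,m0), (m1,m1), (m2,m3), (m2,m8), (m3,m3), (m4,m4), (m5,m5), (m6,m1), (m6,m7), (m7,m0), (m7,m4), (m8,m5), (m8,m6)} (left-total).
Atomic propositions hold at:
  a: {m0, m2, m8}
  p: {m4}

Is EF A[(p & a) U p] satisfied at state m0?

Sat(p & a) = ∅
A[(p & a) U p]: least fixpoint, start Z0 = Sat(p) = {m4}, add states in Sat(p & a) with every successor in Z. Already a fixed point.
Sat(A[(p & a) U p]) = {m4}
EF A[(p & a) U p]: least fixpoint, start Z0 = {m4}, add states with some successor in Z. Z1 = {m4, m7}; Z2 = {m4, m6, m7}; Z3 = {m4, m6, m7, m8}; Z4 = {m2, m4, m6, m7, m8}; fixed.
Sat(EF A[(p & a) U p]) = {m2, m4, m6, m7, m8}
m0 ∉ Sat(EF A[(p & a) U p]) = {m2, m4, m6, m7, m8}, so the formula does not hold at m0.

No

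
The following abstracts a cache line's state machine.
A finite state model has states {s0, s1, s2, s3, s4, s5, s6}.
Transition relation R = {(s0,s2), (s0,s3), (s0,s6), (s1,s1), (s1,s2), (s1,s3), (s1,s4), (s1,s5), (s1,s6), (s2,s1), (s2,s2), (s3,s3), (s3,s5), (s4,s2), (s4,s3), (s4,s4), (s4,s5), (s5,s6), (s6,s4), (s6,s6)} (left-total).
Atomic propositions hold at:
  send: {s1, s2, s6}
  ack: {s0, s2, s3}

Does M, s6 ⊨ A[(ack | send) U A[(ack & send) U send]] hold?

Sat(ack | send) = {s0, s1, s2, s3, s6}
Sat(ack & send) = {s2}
A[(ack & send) U send]: least fixpoint, start Z0 = Sat(send) = {s1, s2, s6}, add states in Sat(ack & send) with every successor in Z. Already a fixed point.
Sat(A[(ack & send) U send]) = {s1, s2, s6}
A[(ack | send) U A[(ack & send) U send]]: least fixpoint, start Z0 = Sat(A[(ack & send) U send]) = {s1, s2, s6}, add states in Sat(ack | send) with every successor in Z. Already a fixed point.
Sat(A[(ack | send) U A[(ack & send) U send]]) = {s1, s2, s6}
s6 ∈ Sat(A[(ack | send) U A[(ack & send) U send]]) = {s1, s2, s6}, so the formula holds at s6.

Yes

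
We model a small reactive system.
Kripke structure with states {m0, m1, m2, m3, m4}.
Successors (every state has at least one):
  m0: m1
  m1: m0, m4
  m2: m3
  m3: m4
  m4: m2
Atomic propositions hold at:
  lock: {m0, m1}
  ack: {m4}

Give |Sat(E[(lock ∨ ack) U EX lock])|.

2

Sat(lock ∨ ack) = {m0, m1, m4}
Sat(EX lock) = {s : some successor in {m0, m1}} = {m0, m1}
E[(lock ∨ ack) U EX lock]: least fixpoint, start Z0 = Sat(EX lock) = {m0, m1}, add states in Sat(lock ∨ ack) with some successor in Z. Already a fixed point.
Sat(E[(lock ∨ ack) U EX lock]) = {m0, m1}
|Sat(E[(lock ∨ ack) U EX lock])| = |{m0, m1}| = 2.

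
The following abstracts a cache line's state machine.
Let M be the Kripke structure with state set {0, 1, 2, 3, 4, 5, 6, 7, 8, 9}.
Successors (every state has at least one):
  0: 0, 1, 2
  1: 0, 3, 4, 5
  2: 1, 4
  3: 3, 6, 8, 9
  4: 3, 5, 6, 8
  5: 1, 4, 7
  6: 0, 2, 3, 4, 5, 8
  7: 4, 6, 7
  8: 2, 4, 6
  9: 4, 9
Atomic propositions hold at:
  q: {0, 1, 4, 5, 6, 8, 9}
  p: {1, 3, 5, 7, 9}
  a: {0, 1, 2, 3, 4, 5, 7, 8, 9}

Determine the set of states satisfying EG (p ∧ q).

Sat(p ∧ q) = {1, 5, 9}
EG (p ∧ q): greatest fixpoint, start Z0 = {1, 5, 9}, keep only states in Sat with some successor in Z. Already a fixed point.
Sat(EG (p ∧ q)) = {1, 5, 9}

{1, 5, 9}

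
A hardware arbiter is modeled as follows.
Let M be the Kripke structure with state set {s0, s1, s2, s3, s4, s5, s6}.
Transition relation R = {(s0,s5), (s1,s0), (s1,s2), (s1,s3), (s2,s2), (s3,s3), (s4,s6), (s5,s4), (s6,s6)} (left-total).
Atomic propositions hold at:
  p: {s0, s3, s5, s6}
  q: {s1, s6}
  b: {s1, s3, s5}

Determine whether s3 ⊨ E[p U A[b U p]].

A[b U p]: least fixpoint, start Z0 = Sat(p) = {s0, s3, s5, s6}, add states in Sat(b) with every successor in Z. Already a fixed point.
Sat(A[b U p]) = {s0, s3, s5, s6}
E[p U A[b U p]]: least fixpoint, start Z0 = Sat(A[b U p]) = {s0, s3, s5, s6}, add states in Sat(p) with some successor in Z. Already a fixed point.
Sat(E[p U A[b U p]]) = {s0, s3, s5, s6}
s3 ∈ Sat(E[p U A[b U p]]) = {s0, s3, s5, s6}, so the formula holds at s3.

Yes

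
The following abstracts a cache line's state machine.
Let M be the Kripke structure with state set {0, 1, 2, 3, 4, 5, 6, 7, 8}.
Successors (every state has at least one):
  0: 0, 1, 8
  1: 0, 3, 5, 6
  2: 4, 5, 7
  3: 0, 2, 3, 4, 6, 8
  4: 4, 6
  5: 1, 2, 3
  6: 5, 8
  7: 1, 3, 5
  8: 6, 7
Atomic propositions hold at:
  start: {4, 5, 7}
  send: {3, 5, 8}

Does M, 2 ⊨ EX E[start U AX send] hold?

Yes

Sat(AX send) = {s : every successor in {3, 5, 8}} = {6}
E[start U AX send]: least fixpoint, start Z0 = Sat(AX send) = {6}, add states in Sat(start) with some successor in Z. Z1 = {4, 6}; fixed.
Sat(E[start U AX send]) = {4, 6}
Sat(EX E[start U AX send]) = {s : some successor in {4, 6}} = {1, 2, 3, 4, 8}
2 ∈ Sat(EX E[start U AX send]) = {1, 2, 3, 4, 8}, so the formula holds at 2.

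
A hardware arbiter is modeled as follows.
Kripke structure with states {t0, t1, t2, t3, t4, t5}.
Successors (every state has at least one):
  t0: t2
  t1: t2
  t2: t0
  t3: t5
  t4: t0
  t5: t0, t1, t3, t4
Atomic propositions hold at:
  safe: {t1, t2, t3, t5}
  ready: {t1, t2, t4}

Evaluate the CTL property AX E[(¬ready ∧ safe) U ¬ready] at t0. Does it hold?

No

Sat(¬ready) = {t0, t3, t5}
Sat(¬ready ∧ safe) = {t3, t5}
E[(¬ready ∧ safe) U ¬ready]: least fixpoint, start Z0 = Sat(¬ready) = {t0, t3, t5}, add states in Sat(¬ready ∧ safe) with some successor in Z. Already a fixed point.
Sat(E[(¬ready ∧ safe) U ¬ready]) = {t0, t3, t5}
Sat(AX E[(¬ready ∧ safe) U ¬ready]) = {s : every successor in {t0, t3, t5}} = {t2, t3, t4}
t0 ∉ Sat(AX E[(¬ready ∧ safe) U ¬ready]) = {t2, t3, t4}, so the formula does not hold at t0.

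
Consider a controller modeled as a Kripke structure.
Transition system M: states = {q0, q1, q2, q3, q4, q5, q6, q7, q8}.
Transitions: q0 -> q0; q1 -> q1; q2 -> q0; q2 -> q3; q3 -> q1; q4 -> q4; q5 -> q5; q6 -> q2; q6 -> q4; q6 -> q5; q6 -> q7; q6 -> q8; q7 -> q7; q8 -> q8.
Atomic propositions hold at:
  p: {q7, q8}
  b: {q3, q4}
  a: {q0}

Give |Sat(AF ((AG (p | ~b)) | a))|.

7

Sat(~b) = {q0, q1, q2, q5, q6, q7, q8}
Sat(p | ~b) = {q0, q1, q2, q5, q6, q7, q8}
AG (p | ~b): greatest fixpoint, start Z0 = {q0, q1, q2, q5, q6, q7, q8}, keep only states in Sat with every successor in Z. Z1 = {q0, q1, q5, q7, q8}; fixed.
Sat(AG (p | ~b)) = {q0, q1, q5, q7, q8}
Sat((AG (p | ~b)) | a) = {q0, q1, q5, q7, q8}
AF ((AG (p | ~b)) | a): least fixpoint, start Z0 = {q0, q1, q5, q7, q8}, add states with every successor in Z. Z1 = {q0, q1, q3, q5, q7, q8}; Z2 = {q0, q1, q2, q3, q5, q7, q8}; fixed.
Sat(AF ((AG (p | ~b)) | a)) = {q0, q1, q2, q3, q5, q7, q8}
|Sat(AF ((AG (p | ~b)) | a))| = |{q0, q1, q2, q3, q5, q7, q8}| = 7.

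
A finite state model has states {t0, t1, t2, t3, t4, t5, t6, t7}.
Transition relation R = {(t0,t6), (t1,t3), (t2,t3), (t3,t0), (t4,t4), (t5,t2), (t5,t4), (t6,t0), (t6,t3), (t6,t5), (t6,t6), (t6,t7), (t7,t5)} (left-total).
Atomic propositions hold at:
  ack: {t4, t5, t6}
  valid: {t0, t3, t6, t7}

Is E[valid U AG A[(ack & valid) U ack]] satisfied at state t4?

Sat(ack & valid) = {t6}
A[(ack & valid) U ack]: least fixpoint, start Z0 = Sat(ack) = {t4, t5, t6}, add states in Sat(ack & valid) with every successor in Z. Already a fixed point.
Sat(A[(ack & valid) U ack]) = {t4, t5, t6}
AG A[(ack & valid) U ack]: greatest fixpoint, start Z0 = {t4, t5, t6}, keep only states in Sat with every successor in Z. Z1 = {t4}; fixed.
Sat(AG A[(ack & valid) U ack]) = {t4}
E[valid U AG A[(ack & valid) U ack]]: least fixpoint, start Z0 = Sat(AG A[(ack & valid) U ack]) = {t4}, add states in Sat(valid) with some successor in Z. Already a fixed point.
Sat(E[valid U AG A[(ack & valid) U ack]]) = {t4}
t4 ∈ Sat(E[valid U AG A[(ack & valid) U ack]]) = {t4}, so the formula holds at t4.

Yes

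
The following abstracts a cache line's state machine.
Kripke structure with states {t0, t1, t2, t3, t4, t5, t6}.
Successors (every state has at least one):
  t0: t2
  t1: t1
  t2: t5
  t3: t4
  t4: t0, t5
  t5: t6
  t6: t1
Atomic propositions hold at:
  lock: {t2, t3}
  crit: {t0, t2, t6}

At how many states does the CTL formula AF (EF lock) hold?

EF lock: least fixpoint, start Z0 = {t2, t3}, add states with some successor in Z. Z1 = {t0, t2, t3}; Z2 = {t0, t2, t3, t4}; fixed.
Sat(EF lock) = {t0, t2, t3, t4}
AF (EF lock): least fixpoint, start Z0 = {t0, t2, t3, t4}, add states with every successor in Z. Already a fixed point.
Sat(AF (EF lock)) = {t0, t2, t3, t4}
|Sat(AF (EF lock))| = |{t0, t2, t3, t4}| = 4.

4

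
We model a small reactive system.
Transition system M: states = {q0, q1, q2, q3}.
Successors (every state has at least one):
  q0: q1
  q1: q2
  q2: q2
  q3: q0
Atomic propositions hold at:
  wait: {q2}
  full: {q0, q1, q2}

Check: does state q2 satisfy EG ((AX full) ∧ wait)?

Sat(AX full) = {s : every successor in {q0, q1, q2}} = {q0, q1, q2, q3}
Sat((AX full) ∧ wait) = {q2}
EG ((AX full) ∧ wait): greatest fixpoint, start Z0 = {q2}, keep only states in Sat with some successor in Z. Already a fixed point.
Sat(EG ((AX full) ∧ wait)) = {q2}
q2 ∈ Sat(EG ((AX full) ∧ wait)) = {q2}, so the formula holds at q2.

Yes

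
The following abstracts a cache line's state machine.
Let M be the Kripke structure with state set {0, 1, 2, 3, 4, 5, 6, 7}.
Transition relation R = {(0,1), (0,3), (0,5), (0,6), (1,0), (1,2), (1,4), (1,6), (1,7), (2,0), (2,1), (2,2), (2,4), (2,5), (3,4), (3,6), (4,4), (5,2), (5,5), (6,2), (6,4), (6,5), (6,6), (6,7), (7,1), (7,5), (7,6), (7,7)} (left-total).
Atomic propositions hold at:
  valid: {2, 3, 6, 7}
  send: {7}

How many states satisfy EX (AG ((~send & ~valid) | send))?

Sat(~send) = {0, 1, 2, 3, 4, 5, 6}
Sat(~valid) = {0, 1, 4, 5}
Sat(~send & ~valid) = {0, 1, 4, 5}
Sat((~send & ~valid) | send) = {0, 1, 4, 5, 7}
AG ((~send & ~valid) | send): greatest fixpoint, start Z0 = {0, 1, 4, 5, 7}, keep only states in Sat with every successor in Z. Z1 = {4}; fixed.
Sat(AG ((~send & ~valid) | send)) = {4}
Sat(EX (AG ((~send & ~valid) | send))) = {s : some successor in {4}} = {1, 2, 3, 4, 6}
|Sat(EX (AG ((~send & ~valid) | send)))| = |{1, 2, 3, 4, 6}| = 5.

5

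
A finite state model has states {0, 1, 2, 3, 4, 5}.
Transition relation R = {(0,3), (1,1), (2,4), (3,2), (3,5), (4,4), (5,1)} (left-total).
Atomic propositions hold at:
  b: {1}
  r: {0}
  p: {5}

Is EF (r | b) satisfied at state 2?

Sat(r | b) = {0, 1}
EF (r | b): least fixpoint, start Z0 = {0, 1}, add states with some successor in Z. Z1 = {0, 1, 5}; Z2 = {0, 1, 3, 5}; fixed.
Sat(EF (r | b)) = {0, 1, 3, 5}
2 ∉ Sat(EF (r | b)) = {0, 1, 3, 5}, so the formula does not hold at 2.

No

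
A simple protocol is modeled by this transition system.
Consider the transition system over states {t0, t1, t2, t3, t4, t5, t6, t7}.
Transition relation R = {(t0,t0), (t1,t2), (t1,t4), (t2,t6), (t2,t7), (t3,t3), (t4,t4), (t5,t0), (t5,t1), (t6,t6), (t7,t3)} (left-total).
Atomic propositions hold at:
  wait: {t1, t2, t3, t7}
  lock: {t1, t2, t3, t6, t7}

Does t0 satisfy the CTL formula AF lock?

No

AF lock: least fixpoint, start Z0 = {t1, t2, t3, t6, t7}, add states with every successor in Z. Already a fixed point.
Sat(AF lock) = {t1, t2, t3, t6, t7}
t0 ∉ Sat(AF lock) = {t1, t2, t3, t6, t7}, so the formula does not hold at t0.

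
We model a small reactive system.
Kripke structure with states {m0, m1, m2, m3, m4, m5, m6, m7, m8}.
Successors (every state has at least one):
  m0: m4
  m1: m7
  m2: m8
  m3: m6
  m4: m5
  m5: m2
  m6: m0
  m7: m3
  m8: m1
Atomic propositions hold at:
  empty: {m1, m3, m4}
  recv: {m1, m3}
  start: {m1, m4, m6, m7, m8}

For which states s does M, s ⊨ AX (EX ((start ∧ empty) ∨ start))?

Sat(start ∧ empty) = {m1, m4}
Sat((start ∧ empty) ∨ start) = {m1, m4, m6, m7, m8}
Sat(EX ((start ∧ empty) ∨ start)) = {s : some successor in {m1, m4, m6, m7, m8}} = {m0, m1, m2, m3, m8}
Sat(AX (EX ((start ∧ empty) ∨ start))) = {s : every successor in {m0, m1, m2, m3, m8}} = {m2, m5, m6, m7, m8}

{m2, m5, m6, m7, m8}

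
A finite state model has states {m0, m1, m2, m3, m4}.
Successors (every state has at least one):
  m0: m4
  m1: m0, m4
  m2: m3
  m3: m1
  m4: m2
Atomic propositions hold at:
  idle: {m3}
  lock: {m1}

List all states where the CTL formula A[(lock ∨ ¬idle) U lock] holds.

Sat(¬idle) = {m0, m1, m2, m4}
Sat(lock ∨ ¬idle) = {m0, m1, m2, m4}
A[(lock ∨ ¬idle) U lock]: least fixpoint, start Z0 = Sat(lock) = {m1}, add states in Sat(lock ∨ ¬idle) with every successor in Z. Already a fixed point.
Sat(A[(lock ∨ ¬idle) U lock]) = {m1}

{m1}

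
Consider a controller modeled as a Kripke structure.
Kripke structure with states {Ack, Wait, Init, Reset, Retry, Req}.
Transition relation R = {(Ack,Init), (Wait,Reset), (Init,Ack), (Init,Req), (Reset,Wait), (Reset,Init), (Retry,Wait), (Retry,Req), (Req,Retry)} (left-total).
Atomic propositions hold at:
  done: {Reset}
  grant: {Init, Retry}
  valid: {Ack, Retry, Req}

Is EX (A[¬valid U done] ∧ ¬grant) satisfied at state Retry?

Sat(¬valid) = {Wait, Init, Reset}
A[¬valid U done]: least fixpoint, start Z0 = Sat(done) = {Reset}, add states in Sat(¬valid) with every successor in Z. Z1 = {Wait, Reset}; fixed.
Sat(A[¬valid U done]) = {Wait, Reset}
Sat(¬grant) = {Ack, Wait, Reset, Req}
Sat(A[¬valid U done] ∧ ¬grant) = {Wait, Reset}
Sat(EX (A[¬valid U done] ∧ ¬grant)) = {s : some successor in {Wait, Reset}} = {Wait, Reset, Retry}
Retry ∈ Sat(EX (A[¬valid U done] ∧ ¬grant)) = {Wait, Reset, Retry}, so the formula holds at Retry.

Yes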